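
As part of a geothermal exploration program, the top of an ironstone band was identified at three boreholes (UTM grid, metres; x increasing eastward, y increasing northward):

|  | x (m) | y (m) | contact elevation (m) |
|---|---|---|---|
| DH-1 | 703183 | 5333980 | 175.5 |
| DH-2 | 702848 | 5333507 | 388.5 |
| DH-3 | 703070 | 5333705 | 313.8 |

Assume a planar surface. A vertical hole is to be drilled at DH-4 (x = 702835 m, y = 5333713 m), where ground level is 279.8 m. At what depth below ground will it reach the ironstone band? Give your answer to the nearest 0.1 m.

12.2 m

Let the plane be z = a·x + b·y + c.
DH-2−DH-1: −335a − 473b = 213;  DH-3−DH-1: −113a − 275b = 138.3.
Solving gives a = 0.176877133, b = −0.575589513.
Then c = 175.5 − a·703183 − b·5333980 = 2945981.46.
At (702835, 5333713): z_contact = 124315.44 − 3070029.27 + 2945981.46 = 267.63 m.
Depth below ground = 279.8 − 267.63 = 12.2 m.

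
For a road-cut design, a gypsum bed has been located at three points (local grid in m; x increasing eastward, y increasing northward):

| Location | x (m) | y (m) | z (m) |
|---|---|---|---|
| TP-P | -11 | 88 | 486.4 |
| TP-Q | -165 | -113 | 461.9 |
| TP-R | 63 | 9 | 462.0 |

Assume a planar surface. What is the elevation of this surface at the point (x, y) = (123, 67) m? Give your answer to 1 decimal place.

467.4 m

Two edge vectors: TP-P→TP-Q = (-154, -201, -24.5), TP-P→TP-R = (74, -79, -24.4).
Normal n = (TP-P→TP-Q) × (TP-P→TP-R) = (2968.9, -5570.6, 27040).
So ∂z/∂x = −n_x/n_z = −0.10980 and ∂z/∂y = −n_y/n_z = 0.20601.
Intercept c from TP-P: 486.4 − 1.21 − 18.13 = 467.06.
At (123, 67): z = −13.5 + 13.8 + 467.06 = 467.4 m.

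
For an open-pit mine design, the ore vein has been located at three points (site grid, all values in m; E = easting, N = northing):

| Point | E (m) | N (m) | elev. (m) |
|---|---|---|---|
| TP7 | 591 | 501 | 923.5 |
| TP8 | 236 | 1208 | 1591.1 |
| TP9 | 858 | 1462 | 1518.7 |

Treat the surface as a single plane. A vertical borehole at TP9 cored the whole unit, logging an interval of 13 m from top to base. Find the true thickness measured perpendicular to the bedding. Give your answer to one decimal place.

9.9 m

Let the plane be z = a·E + b·N + c.
TP8−TP7: −355a + 707b = 667.6;  TP9−TP7: 267a + 961b = 595.2.
Solving gives a = −0.41658, b = 0.73510.
|∇z| = √(a²+b²) = 0.84493, so dip δ = arctan(0.84493) = 40.20°.
True thickness = vertical thickness × cos δ = 13 × cos 40.20° = 9.9 m.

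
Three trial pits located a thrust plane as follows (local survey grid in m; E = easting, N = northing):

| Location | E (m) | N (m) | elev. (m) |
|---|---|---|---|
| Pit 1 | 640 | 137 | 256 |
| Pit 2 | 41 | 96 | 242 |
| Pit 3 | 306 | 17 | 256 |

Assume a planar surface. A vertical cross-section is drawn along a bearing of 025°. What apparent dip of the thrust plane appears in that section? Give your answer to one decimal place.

3.5°

Let the plane be z = a·E + b·N + c.
Pit 2−Pit 1: −599a − 41b = −14;  Pit 3−Pit 1: −334a − 120b = 0.
Solving gives a = 0.02887, b = −0.08036.
Unit vector along 025° is (sin 25°, cos 25°) = (0.4226, 0.9063).
Slope in that direction = a·(0.4226) + b·(0.9063) = −0.06063.
Apparent dip = arctan|0.06063| = 3.5° (true dip is 4.9°, so apparent ≤ true as expected).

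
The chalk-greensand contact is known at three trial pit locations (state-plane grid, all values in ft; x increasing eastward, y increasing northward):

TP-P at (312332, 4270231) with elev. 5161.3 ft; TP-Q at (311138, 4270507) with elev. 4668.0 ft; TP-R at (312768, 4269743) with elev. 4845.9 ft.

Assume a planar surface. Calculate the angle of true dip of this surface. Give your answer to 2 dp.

Let the plane be z = a·x + b·y + c.
TP-Q−TP-P: −1194a + 276b = −493.3;  TP-R−TP-P: 436a − 488b = −315.4.
Solving gives a = 0.70897, b = 1.27973.
Gradient magnitude |∇z| = √(a² + b²) = √(0.50263 + 1.63772) = 1.46299.
True dip = arctan(1.46299) = 55.65°, dipping toward SSW (azimuth ≈ 209°).

55.65°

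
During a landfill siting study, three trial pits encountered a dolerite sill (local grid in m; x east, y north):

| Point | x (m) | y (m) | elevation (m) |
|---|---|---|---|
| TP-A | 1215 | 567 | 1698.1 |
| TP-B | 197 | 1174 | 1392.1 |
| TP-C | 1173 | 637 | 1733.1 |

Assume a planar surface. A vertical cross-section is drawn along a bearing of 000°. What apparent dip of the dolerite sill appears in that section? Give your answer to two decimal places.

Two edge vectors: TP-A→TP-B = (-1018, 607, -306), TP-A→TP-C = (-42, 70, 35).
Normal n = (TP-A→TP-B) × (TP-A→TP-C) = (42665, 48482, -45766).
So ∂z/∂x = −n_x/n_z = 0.93224 and ∂z/∂y = −n_y/n_z = 1.05935.
Unit vector along 000° is (sin 0°, cos 0°) = (0.0000, 1.0000).
Slope in that direction = a·(0.0000) + b·(1.0000) = 1.05935.
Apparent dip = arctan|1.05935| = 46.65° (true dip is 54.7°, so apparent ≤ true as expected).

46.65°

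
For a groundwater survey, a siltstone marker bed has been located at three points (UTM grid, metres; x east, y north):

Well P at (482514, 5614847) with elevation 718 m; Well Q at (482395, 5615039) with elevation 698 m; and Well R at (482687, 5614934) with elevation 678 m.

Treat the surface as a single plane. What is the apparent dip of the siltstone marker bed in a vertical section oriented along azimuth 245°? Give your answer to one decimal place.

Let the plane be z = a·x + b·y + c.
Well Q−Well P: −119a + 192b = −20;  Well R−Well P: 173a + 87b = −40.
Solving gives a = −0.13634, b = −0.18867.
Unit vector along 245° is (sin 245°, cos 245°) = (-0.9063, -0.4226).
Slope in that direction = a·(-0.9063) + b·(-0.4226) = 0.20330.
Apparent dip = arctan|0.20330| = 11.5° (true dip is 13.1°, so apparent ≤ true as expected).

11.5°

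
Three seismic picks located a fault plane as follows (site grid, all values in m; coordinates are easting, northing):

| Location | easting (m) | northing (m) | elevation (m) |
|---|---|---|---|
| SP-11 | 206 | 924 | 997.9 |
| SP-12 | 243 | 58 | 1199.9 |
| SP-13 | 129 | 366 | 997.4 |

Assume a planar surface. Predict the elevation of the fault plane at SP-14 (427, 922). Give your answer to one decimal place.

Let the plane be z = a·easting + b·northing + c.
SP-12−SP-11: 37a − 866b = 202;  SP-13−SP-11: −77a − 558b = −0.5.
Solving gives a = 1.29568, b = −0.17790.
Then c = 997.9 − a·206 − b·924 = 895.37.
At (427, 922): z = 553.3 − 164.0 + 895.37 = 1284.6 m.

1284.6 m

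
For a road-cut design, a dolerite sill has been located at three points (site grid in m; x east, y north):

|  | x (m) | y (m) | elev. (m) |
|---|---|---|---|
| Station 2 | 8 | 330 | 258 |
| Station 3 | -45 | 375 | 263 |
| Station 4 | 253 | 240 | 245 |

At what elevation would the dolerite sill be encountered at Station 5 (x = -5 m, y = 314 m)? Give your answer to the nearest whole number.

257 m

Two edge vectors: Station 2→Station 3 = (-53, 45, 5), Station 2→Station 4 = (245, -90, -13).
Normal n = (Station 2→Station 3) × (Station 2→Station 4) = (-135, 536, -6255).
So ∂z/∂x = −n_x/n_z = −0.02158 and ∂z/∂y = −n_y/n_z = 0.08569.
Intercept c from Station 2: 258 + 0.17 − 28.28 = 229.89.
At (-5, 314): z = 0.1 + 26.9 + 229.89 = 256.9 m.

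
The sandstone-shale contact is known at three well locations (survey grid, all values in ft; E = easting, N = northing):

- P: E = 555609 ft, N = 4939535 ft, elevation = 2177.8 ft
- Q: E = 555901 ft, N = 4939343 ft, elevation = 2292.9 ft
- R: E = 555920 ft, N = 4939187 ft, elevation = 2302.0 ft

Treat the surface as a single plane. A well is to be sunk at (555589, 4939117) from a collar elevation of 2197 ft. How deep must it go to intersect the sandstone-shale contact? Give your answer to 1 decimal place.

22.2 ft

Let the plane be z = a·E + b·N + c.
Q−P: 292a − 192b = 115.1;  R−P: 311a − 348b = 124.2.
Solving gives a = 0.386798396, b = −0.011223272.
Then c = 2177.8 − a·555609 − b·4939535 = −157293.12.
At (555589, 4939117): z_contact = 214900.93 − 55433.05 − 157293.12 = 2174.76 ft.
Depth below ground = 2197 − 2174.76 = 22.2 ft.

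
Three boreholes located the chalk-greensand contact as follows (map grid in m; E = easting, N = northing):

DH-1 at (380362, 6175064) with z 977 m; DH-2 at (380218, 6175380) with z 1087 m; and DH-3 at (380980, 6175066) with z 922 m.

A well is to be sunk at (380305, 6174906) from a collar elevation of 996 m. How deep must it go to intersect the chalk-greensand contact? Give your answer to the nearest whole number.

Let the plane be z = a·E + b·N + c.
DH-2−DH-1: −144a + 316b = 110;  DH-3−DH-1: 618a + 2b = −55.
Solving gives a = −0.08999059, b = 0.30709289.
Then c = 977 − a·380362 − b·6175064 = −1861112.28.
At (380305, 6174906): z_contact = −34223.9 + 1896269.8 − 1861112.28 = 933.6 m.
Depth below ground = 996 − 933.6 = 62 m.

62 m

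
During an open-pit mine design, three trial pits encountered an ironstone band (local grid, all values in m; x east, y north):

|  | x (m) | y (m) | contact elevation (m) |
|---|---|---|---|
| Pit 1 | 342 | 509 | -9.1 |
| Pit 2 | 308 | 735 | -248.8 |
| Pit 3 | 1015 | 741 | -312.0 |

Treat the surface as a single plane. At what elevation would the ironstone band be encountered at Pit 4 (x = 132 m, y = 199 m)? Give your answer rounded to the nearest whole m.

Two edge vectors: Pit 1→Pit 2 = (-34, 226, -239.7), Pit 1→Pit 3 = (673, 232, -302.9).
Normal n = (Pit 1→Pit 2) × (Pit 1→Pit 3) = (-12845, -171616.7, -159986).
So ∂z/∂x = −n_x/n_z = −0.08029 and ∂z/∂y = −n_y/n_z = −1.07270.
Intercept c from Pit 1: -9.1 + 27.46 + 546.00 = 564.36.
At (132, 199): z = −10.6 − 213.5 + 564.36 = 340.3 m.

340 m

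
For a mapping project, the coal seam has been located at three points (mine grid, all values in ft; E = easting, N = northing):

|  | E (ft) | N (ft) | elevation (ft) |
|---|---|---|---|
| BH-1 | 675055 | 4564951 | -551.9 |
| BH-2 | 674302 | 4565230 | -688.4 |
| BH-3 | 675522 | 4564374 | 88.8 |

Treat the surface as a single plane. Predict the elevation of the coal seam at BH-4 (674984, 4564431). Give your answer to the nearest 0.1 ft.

187.2 ft

Two edge vectors: BH-1→BH-2 = (-753, 279, -136.5), BH-1→BH-3 = (467, -577, 640.7).
Normal n = (BH-1→BH-2) × (BH-1→BH-3) = (99994.8, 418701.6, 304188).
So ∂z/∂E = −n_x/n_z = −0.328726971 and ∂z/∂N = −n_y/n_z = −1.376456665.
Intercept c from BH-1: -551.9 + 221908.79 + 6283457.23 = 6504814.11.
At (674984, 4564431): z = −221885.4 − 6282741.5 + 6504814.11 = 187.2 ft.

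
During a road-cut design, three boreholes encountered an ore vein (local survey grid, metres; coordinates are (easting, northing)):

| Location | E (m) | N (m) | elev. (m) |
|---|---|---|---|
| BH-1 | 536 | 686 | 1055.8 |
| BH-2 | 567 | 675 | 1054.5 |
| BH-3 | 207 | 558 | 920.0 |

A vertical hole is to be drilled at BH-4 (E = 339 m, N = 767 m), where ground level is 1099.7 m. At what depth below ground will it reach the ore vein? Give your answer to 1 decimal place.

28.9 m

Let the plane be z = a·E + b·N + c.
BH-2−BH-1: 31a − 11b = −1.3;  BH-3−BH-1: −329a − 128b = −135.8.
Solving gives a = 0.17496, b = 0.61124.
Then c = 1055.8 − a·536 − b·686 = 542.71.
At (339, 767): z_contact = 59.31 + 468.82 + 542.71 = 1070.84 m.
Depth below ground = 1099.7 − 1070.84 = 28.9 m.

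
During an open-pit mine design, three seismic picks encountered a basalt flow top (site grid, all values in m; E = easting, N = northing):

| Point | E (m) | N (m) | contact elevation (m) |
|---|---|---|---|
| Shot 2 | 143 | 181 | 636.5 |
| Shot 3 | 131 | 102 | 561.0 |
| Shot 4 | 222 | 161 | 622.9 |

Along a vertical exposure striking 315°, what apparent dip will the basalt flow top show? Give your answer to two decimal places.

Two edge vectors: Shot 2→Shot 3 = (-12, -79, -75.5), Shot 2→Shot 4 = (79, -20, -13.6).
Normal n = (Shot 2→Shot 3) × (Shot 2→Shot 4) = (-435.6, -6127.7, 6481).
So ∂z/∂E = −n_x/n_z = 0.06721 and ∂z/∂N = −n_y/n_z = 0.94549.
Unit vector along 315° is (sin 315°, cos 315°) = (-0.7071, 0.7071).
Slope in that direction = a·(-0.7071) + b·(0.7071) = 0.62103.
Apparent dip = arctan|0.62103| = 31.84° (true dip is 43.5°, so apparent ≤ true as expected).

31.84°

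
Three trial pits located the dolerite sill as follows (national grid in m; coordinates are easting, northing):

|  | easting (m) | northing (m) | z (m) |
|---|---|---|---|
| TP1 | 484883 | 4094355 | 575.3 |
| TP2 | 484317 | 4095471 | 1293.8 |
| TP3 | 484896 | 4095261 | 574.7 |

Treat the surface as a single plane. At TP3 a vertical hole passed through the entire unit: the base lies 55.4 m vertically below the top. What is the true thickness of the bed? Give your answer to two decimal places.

34.85 m

Two edge vectors: TP1→TP2 = (-566, 1116, 718.5), TP1→TP3 = (13, 906, -0.6).
Normal n = (TP1→TP2) × (TP1→TP3) = (-651630.6, 9000.9, -527304).
So ∂z/∂easting = −n_x/n_z = −1.23578 and ∂z/∂northing = −n_y/n_z = 0.01707.
|∇z| = √(a²+b²) = 1.23590, so dip δ = arctan(1.23590) = 51.02°.
True thickness = vertical thickness × cos δ = 55.4 × cos 51.02° = 34.85 m.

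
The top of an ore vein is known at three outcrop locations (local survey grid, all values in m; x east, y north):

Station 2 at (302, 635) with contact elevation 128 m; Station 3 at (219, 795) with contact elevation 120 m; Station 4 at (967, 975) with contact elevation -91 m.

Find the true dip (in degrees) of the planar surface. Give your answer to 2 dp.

16.53°

Let the plane be z = a·x + b·y + c.
Station 3−Station 2: −83a + 160b = −8;  Station 4−Station 2: 665a + 340b = −219.
Solving gives a = −0.24008, b = −0.17454.
Gradient magnitude |∇z| = √(a² + b²) = √(0.05764 + 0.03047) = 0.29683.
True dip = arctan(0.29683) = 16.53°, dipping toward NE (azimuth ≈ 054°).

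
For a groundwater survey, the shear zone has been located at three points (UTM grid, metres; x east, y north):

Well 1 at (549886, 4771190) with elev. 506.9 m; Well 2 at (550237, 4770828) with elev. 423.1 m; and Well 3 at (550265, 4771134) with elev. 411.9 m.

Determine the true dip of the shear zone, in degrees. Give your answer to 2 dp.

Let the plane be z = a·x + b·y + c.
Well 2−Well 1: 351a − 362b = −83.8;  Well 3−Well 1: 379a − 56b = −95.
Solving gives a = −0.25265, b = −0.01348.
Gradient magnitude |∇z| = √(a² + b²) = √(0.06383 + 0.00018) = 0.25301.
True dip = arctan(0.25301) = 14.20°, dipping toward E (azimuth ≈ 087°).

14.20°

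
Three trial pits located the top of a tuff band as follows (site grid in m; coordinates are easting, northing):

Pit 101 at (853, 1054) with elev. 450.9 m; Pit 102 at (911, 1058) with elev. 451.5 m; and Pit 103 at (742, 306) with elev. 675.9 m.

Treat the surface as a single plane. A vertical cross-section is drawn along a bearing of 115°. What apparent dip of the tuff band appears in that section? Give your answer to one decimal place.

Let the plane be z = a·easting + b·northing + c.
Pit 102−Pit 101: 58a + 4b = 0.6;  Pit 103−Pit 101: −111a − 748b = 225.
Solving gives a = 0.03141, b = −0.30546.
Unit vector along 115° is (sin 115°, cos 115°) = (0.9063, -0.4226).
Slope in that direction = a·(0.9063) + b·(-0.4226) = 0.15756.
Apparent dip = arctan|0.15756| = 9.0° (true dip is 17.1°, so apparent ≤ true as expected).

9.0°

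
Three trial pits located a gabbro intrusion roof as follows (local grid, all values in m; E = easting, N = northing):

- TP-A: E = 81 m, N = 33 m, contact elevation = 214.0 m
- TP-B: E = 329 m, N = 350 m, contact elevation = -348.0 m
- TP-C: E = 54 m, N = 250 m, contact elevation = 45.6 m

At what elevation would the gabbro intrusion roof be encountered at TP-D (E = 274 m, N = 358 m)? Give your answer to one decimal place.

-294.8 m

Let the plane be z = a·E + b·N + c.
TP-B−TP-A: 248a + 317b = −562;  TP-C−TP-A: −27a + 217b = −168.4.
Solving gives a = −1.09934, b = −0.91282.
Then c = 214 − a·81 − b·33 = 333.17.
At (274, 358): z = −301.2 − 326.8 + 333.17 = -294.8 m.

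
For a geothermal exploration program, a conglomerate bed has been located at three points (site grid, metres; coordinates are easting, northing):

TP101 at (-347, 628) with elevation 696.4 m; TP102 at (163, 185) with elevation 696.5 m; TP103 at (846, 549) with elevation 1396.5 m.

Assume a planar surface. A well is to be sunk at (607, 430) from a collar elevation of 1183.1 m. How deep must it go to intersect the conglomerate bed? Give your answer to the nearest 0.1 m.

25.4 m

Two edge vectors: TP101→TP102 = (510, -443, 0.1), TP101→TP103 = (1193, -79, 700.1).
Normal n = (TP101→TP102) × (TP101→TP103) = (-310136.4, -356931.7, 488209).
So ∂z/∂easting = −n_x/n_z = 0.63525 and ∂z/∂northing = −n_y/n_z = 0.73110.
Intercept c from TP101: 696.4 + 220.43 − 459.13 = 457.70.
At (607, 430): z_contact = 385.60 + 314.37 + 457.70 = 1157.67 m.
Depth below ground = 1183.1 − 1157.67 = 25.4 m.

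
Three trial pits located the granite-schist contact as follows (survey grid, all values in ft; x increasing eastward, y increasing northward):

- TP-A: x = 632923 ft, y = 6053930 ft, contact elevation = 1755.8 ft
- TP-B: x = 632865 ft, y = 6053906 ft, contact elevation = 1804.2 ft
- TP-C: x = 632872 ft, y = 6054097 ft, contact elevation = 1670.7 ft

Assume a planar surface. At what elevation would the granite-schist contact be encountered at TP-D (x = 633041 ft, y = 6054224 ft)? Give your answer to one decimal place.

Two edge vectors: TP-A→TP-B = (-58, -24, 48.4), TP-A→TP-C = (-51, 167, -85.1).
Normal n = (TP-A→TP-B) × (TP-A→TP-C) = (-6040.4, -7404.2, -10910).
So ∂z/∂x = −n_x/n_z = −0.553657195 and ∂z/∂y = −n_y/n_z = −0.678661778.
Intercept c from TP-A: 1755.8 + 350422.37 + 4108570.90 = 4460749.07.
At (633041, 6054224): z = −350487.7 − 4108770.4 + 4460749.07 = 1490.9 ft.

1490.9 ft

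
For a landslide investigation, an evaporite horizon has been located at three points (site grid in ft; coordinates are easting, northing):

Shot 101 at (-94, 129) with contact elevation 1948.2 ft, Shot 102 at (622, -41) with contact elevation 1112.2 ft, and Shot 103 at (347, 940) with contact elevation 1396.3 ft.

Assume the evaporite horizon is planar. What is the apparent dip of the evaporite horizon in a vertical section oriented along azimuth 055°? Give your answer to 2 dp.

44.64°

Two edge vectors: Shot 101→Shot 102 = (716, -170, -836), Shot 101→Shot 103 = (441, 811, -551.9).
Normal n = (Shot 101→Shot 102) × (Shot 101→Shot 103) = (771819, 26484.4, 655646).
So ∂z/∂easting = −n_x/n_z = −1.17719 and ∂z/∂northing = −n_y/n_z = −0.04039.
Unit vector along 055° is (sin 55°, cos 55°) = (0.8192, 0.5736).
Slope in that direction = a·(0.8192) + b·(0.5736) = −0.98747.
Apparent dip = arctan|0.98747| = 44.64° (true dip is 49.7°, so apparent ≤ true as expected).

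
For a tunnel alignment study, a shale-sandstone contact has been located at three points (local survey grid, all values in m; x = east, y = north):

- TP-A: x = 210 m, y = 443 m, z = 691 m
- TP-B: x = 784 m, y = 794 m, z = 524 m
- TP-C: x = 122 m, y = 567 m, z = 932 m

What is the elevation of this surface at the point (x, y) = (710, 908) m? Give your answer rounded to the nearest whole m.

738 m

Let the plane be z = a·x + b·y + c.
TP-B−TP-A: 574a + 351b = −167;  TP-C−TP-A: −88a + 124b = 241.
Solving gives a = −1.03170, b = 1.21138.
Then c = 691 − a·210 − b·443 = 371.02.
At (710, 908): z = −732.5 + 1099.9 + 371.02 = 738.4 m.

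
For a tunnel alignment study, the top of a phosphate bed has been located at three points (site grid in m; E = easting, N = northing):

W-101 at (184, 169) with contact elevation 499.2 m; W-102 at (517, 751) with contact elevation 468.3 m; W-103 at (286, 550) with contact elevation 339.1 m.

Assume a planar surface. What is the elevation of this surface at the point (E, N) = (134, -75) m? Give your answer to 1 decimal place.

Two edge vectors: W-101→W-102 = (333, 582, -30.9), W-101→W-103 = (102, 381, -160.1).
Normal n = (W-101→W-102) × (W-101→W-103) = (-81405.3, 50161.5, 67509).
So ∂z/∂E = −n_x/n_z = 1.20584 and ∂z/∂N = −n_y/n_z = −0.74303.
Intercept c from W-101: 499.2 − 221.88 + 125.57 = 402.90.
At (134, -75): z = 161.6 + 55.7 + 402.90 = 620.2 m.

620.2 m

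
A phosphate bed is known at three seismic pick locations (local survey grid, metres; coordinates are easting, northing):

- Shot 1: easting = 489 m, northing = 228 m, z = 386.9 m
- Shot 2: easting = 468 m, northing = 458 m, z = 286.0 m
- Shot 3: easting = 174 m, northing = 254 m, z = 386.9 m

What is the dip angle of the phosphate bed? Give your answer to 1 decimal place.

Let the plane be z = a·easting + b·northing + c.
Shot 2−Shot 1: −21a + 230b = −100.9;  Shot 3−Shot 1: −315a + 26b = 0.
Solving gives a = −0.03648, b = −0.44203.
Gradient magnitude |∇z| = √(a² + b²) = √(0.00133 + 0.19539) = 0.44353.
True dip = arctan(0.44353) = 23.9°, dipping toward N (azimuth ≈ 005°).

23.9°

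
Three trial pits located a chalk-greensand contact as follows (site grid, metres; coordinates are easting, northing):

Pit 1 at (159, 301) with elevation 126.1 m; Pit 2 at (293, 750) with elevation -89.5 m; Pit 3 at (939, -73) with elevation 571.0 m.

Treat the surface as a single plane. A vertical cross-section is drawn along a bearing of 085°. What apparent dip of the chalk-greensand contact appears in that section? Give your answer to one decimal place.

13.9°

Let the plane be z = a·easting + b·northing + c.
Pit 2−Pit 1: 134a + 449b = −215.6;  Pit 3−Pit 1: 780a − 374b = 444.9.
Solving gives a = 0.29756, b = −0.56898.
Unit vector along 085° is (sin 85°, cos 85°) = (0.9962, 0.0872).
Slope in that direction = a·(0.9962) + b·(0.0872) = 0.24684.
Apparent dip = arctan|0.24684| = 13.9° (true dip is 32.7°, so apparent ≤ true as expected).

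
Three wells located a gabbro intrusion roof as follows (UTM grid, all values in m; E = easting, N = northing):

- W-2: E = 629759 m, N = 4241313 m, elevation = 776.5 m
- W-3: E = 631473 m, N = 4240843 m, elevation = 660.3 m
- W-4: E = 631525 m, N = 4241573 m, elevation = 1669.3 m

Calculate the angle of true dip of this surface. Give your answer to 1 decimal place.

Two edge vectors: W-2→W-3 = (1714, -470, -116.2), W-2→W-4 = (1766, 260, 892.8).
Normal n = (W-2→W-3) × (W-2→W-4) = (-389404, -1735468.4, 1275660).
So ∂z/∂E = −n_x/n_z = 0.30526 and ∂z/∂N = −n_y/n_z = 1.36045.
Gradient magnitude |∇z| = √(a² + b²) = √(0.09318 + 1.85082) = 1.39427.
True dip = arctan(1.39427) = 54.4°, dipping toward SSW (azimuth ≈ 193°).

54.4°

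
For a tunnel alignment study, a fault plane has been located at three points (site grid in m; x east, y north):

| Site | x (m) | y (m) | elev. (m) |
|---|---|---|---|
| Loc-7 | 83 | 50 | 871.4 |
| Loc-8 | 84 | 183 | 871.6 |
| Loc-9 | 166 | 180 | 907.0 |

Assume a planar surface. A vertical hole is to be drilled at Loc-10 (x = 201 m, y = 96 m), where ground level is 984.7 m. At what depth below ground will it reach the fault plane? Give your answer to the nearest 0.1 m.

62.4 m

Let the plane be z = a·x + b·y + c.
Loc-8−Loc-7: 1a + 133b = 0.2;  Loc-9−Loc-7: 83a + 130b = 35.6.
Solving gives a = 0.43164, b = −0.00174.
Then c = 871.4 − a·83 − b·50 = 835.66.
At (201, 96): z_contact = 86.76 − 0.17 + 835.66 = 922.25 m.
Depth below ground = 984.7 − 922.25 = 62.4 m.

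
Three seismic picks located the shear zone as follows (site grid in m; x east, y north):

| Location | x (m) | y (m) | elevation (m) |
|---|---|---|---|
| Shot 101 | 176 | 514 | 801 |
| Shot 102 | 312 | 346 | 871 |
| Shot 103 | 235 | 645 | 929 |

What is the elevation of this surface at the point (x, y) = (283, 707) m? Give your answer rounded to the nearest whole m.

Two edge vectors: Shot 101→Shot 102 = (136, -168, 70), Shot 101→Shot 103 = (59, 131, 128).
Normal n = (Shot 101→Shot 102) × (Shot 101→Shot 103) = (-30674, -13278, 27728).
So ∂z/∂x = −n_x/n_z = 1.10625 and ∂z/∂y = −n_y/n_z = 0.47887.
Intercept c from Shot 101: 801 − 194.70 − 246.14 = 360.16.
At (283, 707): z = 313.1 + 338.6 + 360.16 = 1011.8 m.

1012 m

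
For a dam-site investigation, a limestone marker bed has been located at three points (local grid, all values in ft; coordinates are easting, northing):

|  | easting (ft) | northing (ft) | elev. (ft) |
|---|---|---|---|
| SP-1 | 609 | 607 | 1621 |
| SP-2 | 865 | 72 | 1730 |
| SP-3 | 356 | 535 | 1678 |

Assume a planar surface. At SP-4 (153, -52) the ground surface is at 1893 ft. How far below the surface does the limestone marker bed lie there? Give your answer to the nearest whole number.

24 ft

Two edge vectors: SP-1→SP-2 = (256, -535, 109), SP-1→SP-3 = (-253, -72, 57).
Normal n = (SP-1→SP-2) × (SP-1→SP-3) = (-22647, -42169, -153787).
So ∂z/∂easting = −n_x/n_z = −0.14726 and ∂z/∂northing = −n_y/n_z = −0.27420.
Intercept c from SP-1: 1621 + 89.68 + 166.44 = 1877.12.
At (153, -52): z_contact = −22.5 + 14.3 + 1877.12 = 1868.9 ft.
Depth below ground = 1893 − 1868.9 = 24 ft.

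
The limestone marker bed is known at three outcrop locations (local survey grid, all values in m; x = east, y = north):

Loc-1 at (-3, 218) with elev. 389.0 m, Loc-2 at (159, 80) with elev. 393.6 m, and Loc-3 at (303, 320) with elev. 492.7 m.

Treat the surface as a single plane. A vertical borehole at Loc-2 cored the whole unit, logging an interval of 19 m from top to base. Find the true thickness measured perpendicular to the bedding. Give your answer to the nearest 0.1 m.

Two edge vectors: Loc-1→Loc-2 = (162, -138, 4.6), Loc-1→Loc-3 = (306, 102, 103.7).
Normal n = (Loc-1→Loc-2) × (Loc-1→Loc-3) = (-14779.8, -15391.8, 58752).
So ∂z/∂x = −n_x/n_z = 0.25156 and ∂z/∂y = −n_y/n_z = 0.26198.
|∇z| = √(a²+b²) = 0.36320, so dip δ = arctan(0.36320) = 19.96°.
True thickness = vertical thickness × cos δ = 19 × cos 19.96° = 17.9 m.

17.9 m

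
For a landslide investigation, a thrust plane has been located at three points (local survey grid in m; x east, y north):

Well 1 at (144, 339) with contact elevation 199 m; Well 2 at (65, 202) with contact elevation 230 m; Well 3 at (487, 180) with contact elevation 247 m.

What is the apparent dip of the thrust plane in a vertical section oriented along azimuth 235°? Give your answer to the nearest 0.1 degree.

6.6°

Two edge vectors: Well 1→Well 2 = (-79, -137, 31), Well 1→Well 3 = (343, -159, 48).
Normal n = (Well 1→Well 2) × (Well 1→Well 3) = (-1647, 14425, 59552).
So ∂z/∂x = −n_x/n_z = 0.02766 and ∂z/∂y = −n_y/n_z = −0.24223.
Unit vector along 235° is (sin 235°, cos 235°) = (-0.8192, -0.5736).
Slope in that direction = a·(-0.8192) + b·(-0.5736) = 0.11628.
Apparent dip = arctan|0.11628| = 6.6° (true dip is 13.7°, so apparent ≤ true as expected).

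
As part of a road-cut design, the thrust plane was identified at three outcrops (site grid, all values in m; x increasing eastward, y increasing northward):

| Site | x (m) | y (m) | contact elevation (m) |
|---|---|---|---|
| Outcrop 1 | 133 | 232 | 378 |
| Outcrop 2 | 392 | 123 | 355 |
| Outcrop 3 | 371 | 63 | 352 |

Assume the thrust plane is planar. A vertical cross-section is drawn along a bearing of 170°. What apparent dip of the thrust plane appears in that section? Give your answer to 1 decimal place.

Two edge vectors: Outcrop 1→Outcrop 2 = (259, -109, -23), Outcrop 1→Outcrop 3 = (238, -169, -26).
Normal n = (Outcrop 1→Outcrop 2) × (Outcrop 1→Outcrop 3) = (-1053, 1260, -17829).
So ∂z/∂x = −n_x/n_z = −0.05906 and ∂z/∂y = −n_y/n_z = 0.07067.
Unit vector along 170° is (sin 170°, cos 170°) = (0.1736, -0.9848).
Slope in that direction = a·(0.1736) + b·(-0.9848) = −0.07985.
Apparent dip = arctan|0.07985| = 4.6° (true dip is 5.3°, so apparent ≤ true as expected).

4.6°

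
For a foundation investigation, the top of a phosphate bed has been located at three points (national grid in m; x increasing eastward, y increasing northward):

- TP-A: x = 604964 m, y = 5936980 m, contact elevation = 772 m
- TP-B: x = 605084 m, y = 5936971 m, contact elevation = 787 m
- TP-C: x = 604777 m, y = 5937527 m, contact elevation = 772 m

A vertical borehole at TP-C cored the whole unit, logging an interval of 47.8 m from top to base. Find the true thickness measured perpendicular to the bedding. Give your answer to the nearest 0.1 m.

Two edge vectors: TP-A→TP-B = (120, -9, 15), TP-A→TP-C = (-187, 547, 0).
Normal n = (TP-A→TP-B) × (TP-A→TP-C) = (-8205, -2805, 63957).
So ∂z/∂x = −n_x/n_z = 0.12829 and ∂z/∂y = −n_y/n_z = 0.04386.
|∇z| = √(a²+b²) = 0.13558, so dip δ = arctan(0.13558) = 7.72°.
True thickness = vertical thickness × cos δ = 47.8 × cos 7.72° = 47.4 m.

47.4 m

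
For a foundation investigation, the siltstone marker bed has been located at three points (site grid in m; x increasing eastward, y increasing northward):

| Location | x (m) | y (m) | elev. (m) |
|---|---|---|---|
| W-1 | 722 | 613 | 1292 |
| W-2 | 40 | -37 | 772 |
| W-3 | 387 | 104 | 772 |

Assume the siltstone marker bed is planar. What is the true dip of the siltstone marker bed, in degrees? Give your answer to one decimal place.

56.4°

Let the plane be z = a·x + b·y + c.
W-2−W-1: −682a − 650b = −520;  W-3−W-1: −335a − 509b = −520.
Solving gives a = −0.56667, b = 1.39457.
Gradient magnitude |∇z| = √(a² + b²) = √(0.32111 + 1.94481) = 1.50530.
True dip = arctan(1.50530) = 56.4°, dipping toward SSE (azimuth ≈ 158°).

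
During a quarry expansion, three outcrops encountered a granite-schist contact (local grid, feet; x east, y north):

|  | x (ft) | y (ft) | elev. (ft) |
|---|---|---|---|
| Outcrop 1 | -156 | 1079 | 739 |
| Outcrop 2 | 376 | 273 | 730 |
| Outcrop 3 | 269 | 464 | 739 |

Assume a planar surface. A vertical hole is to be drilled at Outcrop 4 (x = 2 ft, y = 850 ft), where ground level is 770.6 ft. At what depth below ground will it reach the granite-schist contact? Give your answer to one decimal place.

Let the plane be z = a·x + b·y + c.
Outcrop 2−Outcrop 1: 532a − 806b = −9;  Outcrop 3−Outcrop 1: 425a − 615b = 0.
Solving gives a = 0.360117, b = 0.248861.
Then c = 739 − a·-156 − b·1079 = 526.66.
At (2, 850): z_contact = 0.72 + 211.53 + 526.66 = 738.91 ft.
Depth below ground = 770.6 − 738.91 = 31.7 ft.

31.7 ft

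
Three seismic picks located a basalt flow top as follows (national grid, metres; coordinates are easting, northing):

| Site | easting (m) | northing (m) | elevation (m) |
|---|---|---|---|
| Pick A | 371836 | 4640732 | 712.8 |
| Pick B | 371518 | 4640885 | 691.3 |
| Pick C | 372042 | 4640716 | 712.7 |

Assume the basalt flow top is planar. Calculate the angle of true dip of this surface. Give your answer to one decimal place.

9.6°

Let the plane be z = a·easting + b·northing + c.
Pick B−Pick A: −318a + 153b = −21.5;  Pick C−Pick A: 206a − 16b = −0.1.
Solving gives a = −0.01359, b = −0.16878.
Gradient magnitude |∇z| = √(a² + b²) = √(0.00018 + 0.02849) = 0.16932.
True dip = arctan(0.16932) = 9.6°, dipping toward N (azimuth ≈ 005°).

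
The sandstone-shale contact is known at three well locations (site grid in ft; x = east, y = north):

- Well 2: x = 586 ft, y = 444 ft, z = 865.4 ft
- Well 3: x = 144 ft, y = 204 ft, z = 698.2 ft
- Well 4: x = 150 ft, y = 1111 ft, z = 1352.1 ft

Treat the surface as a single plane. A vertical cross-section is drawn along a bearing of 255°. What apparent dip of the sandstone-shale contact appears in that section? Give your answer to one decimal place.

Let the plane be z = a·x + b·y + c.
Well 3−Well 2: −442a − 240b = −167.2;  Well 4−Well 2: −436a + 667b = 486.7.
Solving gives a = −0.01323, b = 0.72104.
Unit vector along 255° is (sin 255°, cos 255°) = (-0.9659, -0.2588).
Slope in that direction = a·(-0.9659) + b·(-0.2588) = −0.17384.
Apparent dip = arctan|0.17384| = 9.9° (true dip is 35.8°, so apparent ≤ true as expected).

9.9°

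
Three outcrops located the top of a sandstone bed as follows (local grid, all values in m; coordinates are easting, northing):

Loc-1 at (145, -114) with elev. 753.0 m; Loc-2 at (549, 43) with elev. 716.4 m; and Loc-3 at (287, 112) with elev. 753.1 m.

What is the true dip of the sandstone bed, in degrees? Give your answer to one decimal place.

Let the plane be z = a·easting + b·northing + c.
Loc-2−Loc-1: 404a + 157b = −36.6;  Loc-3−Loc-1: 142a + 226b = 0.1.
Solving gives a = −0.12009, b = 0.07590.
Gradient magnitude |∇z| = √(a² + b²) = √(0.01442 + 0.00576) = 0.14206.
True dip = arctan(0.14206) = 8.1°, dipping toward ESE (azimuth ≈ 122°).

8.1°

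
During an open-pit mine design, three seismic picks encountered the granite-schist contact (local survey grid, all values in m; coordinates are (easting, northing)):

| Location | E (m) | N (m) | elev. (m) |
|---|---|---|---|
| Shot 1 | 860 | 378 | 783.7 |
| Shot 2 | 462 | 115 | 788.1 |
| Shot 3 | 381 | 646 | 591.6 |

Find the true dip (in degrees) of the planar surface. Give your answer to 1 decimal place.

Two edge vectors: Shot 1→Shot 2 = (-398, -263, 4.4), Shot 1→Shot 3 = (-479, 268, -192.1).
Normal n = (Shot 1→Shot 2) × (Shot 1→Shot 3) = (49343.1, -78563.4, -232641).
So ∂z/∂E = −n_x/n_z = 0.21210 and ∂z/∂N = −n_y/n_z = −0.33770.
Gradient magnitude |∇z| = √(a² + b²) = √(0.04499 + 0.11404) = 0.39878.
True dip = arctan(0.39878) = 21.7°, dipping toward NNW (azimuth ≈ 328°).

21.7°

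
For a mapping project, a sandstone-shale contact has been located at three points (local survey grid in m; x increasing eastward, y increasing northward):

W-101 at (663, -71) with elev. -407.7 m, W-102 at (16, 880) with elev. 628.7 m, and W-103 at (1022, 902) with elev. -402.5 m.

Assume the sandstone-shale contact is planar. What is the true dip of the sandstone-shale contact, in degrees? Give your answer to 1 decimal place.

47.8°

Two edge vectors: W-101→W-102 = (-647, 951, 1036.4), W-101→W-103 = (359, 973, 5.2).
Normal n = (W-101→W-102) × (W-101→W-103) = (-1003472, 375432, -970940).
So ∂z/∂x = −n_x/n_z = −1.03351 and ∂z/∂y = −n_y/n_z = 0.38667.
Gradient magnitude |∇z| = √(a² + b²) = √(1.06813 + 0.14951) = 1.10347.
True dip = arctan(1.10347) = 47.8°, dipping toward ESE (azimuth ≈ 111°).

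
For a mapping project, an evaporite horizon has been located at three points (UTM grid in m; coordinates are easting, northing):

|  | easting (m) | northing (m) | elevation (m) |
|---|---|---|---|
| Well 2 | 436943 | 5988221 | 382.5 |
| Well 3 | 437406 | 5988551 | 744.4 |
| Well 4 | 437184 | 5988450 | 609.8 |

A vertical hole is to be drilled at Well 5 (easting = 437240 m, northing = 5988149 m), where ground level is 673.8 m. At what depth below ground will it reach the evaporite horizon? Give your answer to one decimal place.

Let the plane be z = a·easting + b·northing + c.
Well 3−Well 2: 463a + 330b = 361.9;  Well 4−Well 2: 241a + 229b = 227.3.
Solving gives a = 0.296867570, b = 0.680152470.
Then c = 382.5 − a·436943 − b·5988221 = −4202235.01.
At (437240, 5988149): z_contact = 129802.38 + 4072854.33 − 4202235.01 = 421.70 m.
Depth below ground = 673.8 − 421.70 = 252.1 m.

252.1 m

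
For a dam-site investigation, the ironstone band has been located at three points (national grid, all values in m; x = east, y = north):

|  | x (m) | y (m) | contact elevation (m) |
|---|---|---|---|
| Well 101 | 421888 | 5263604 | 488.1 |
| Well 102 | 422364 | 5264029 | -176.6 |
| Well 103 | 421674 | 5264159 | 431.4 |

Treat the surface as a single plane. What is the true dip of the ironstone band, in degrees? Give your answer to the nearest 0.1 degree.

Two edge vectors: Well 101→Well 102 = (476, 425, -664.7), Well 101→Well 103 = (-214, 555, -56.7).
Normal n = (Well 101→Well 102) × (Well 101→Well 103) = (344811, 169235, 355130).
So ∂z/∂x = −n_x/n_z = −0.97094 and ∂z/∂y = −n_y/n_z = −0.47654.
Gradient magnitude |∇z| = √(a² + b²) = √(0.94273 + 0.22709) = 1.08158.
True dip = arctan(1.08158) = 47.2°, dipping toward ENE (azimuth ≈ 064°).

47.2°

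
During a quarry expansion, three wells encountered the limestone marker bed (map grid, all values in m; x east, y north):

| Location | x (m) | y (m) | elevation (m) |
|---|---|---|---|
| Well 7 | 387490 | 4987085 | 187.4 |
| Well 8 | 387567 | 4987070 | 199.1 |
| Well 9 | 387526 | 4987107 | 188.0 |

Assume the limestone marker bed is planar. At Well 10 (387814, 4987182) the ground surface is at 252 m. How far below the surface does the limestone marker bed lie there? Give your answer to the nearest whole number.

42 m

Let the plane be z = a·x + b·y + c.
Well 8−Well 7: 77a − 15b = 11.7;  Well 9−Well 7: 36a + 22b = 0.6.
Solving gives a = 0.11924799, b = −0.16786034.
Then c = 187.4 − a·387490 − b·4987085 = 791113.78.
At (387814, 4987182): z_contact = 46246.0 − 837150.1 + 791113.78 = 209.8 m.
Depth below ground = 252 − 209.8 = 42 m.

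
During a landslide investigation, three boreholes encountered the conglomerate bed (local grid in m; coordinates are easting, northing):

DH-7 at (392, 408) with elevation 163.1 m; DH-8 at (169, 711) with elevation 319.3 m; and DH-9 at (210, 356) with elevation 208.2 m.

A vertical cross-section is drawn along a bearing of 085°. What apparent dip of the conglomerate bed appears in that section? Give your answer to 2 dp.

Let the plane be z = a·easting + b·northing + c.
DH-8−DH-7: −223a + 303b = 156.2;  DH-9−DH-7: −182a − 52b = 45.1.
Solving gives a = −0.32645, b = 0.27526.
Unit vector along 085° is (sin 85°, cos 85°) = (0.9962, 0.0872).
Slope in that direction = a·(0.9962) + b·(0.0872) = −0.30121.
Apparent dip = arctan|0.30121| = 16.76° (true dip is 23.1°, so apparent ≤ true as expected).

16.76°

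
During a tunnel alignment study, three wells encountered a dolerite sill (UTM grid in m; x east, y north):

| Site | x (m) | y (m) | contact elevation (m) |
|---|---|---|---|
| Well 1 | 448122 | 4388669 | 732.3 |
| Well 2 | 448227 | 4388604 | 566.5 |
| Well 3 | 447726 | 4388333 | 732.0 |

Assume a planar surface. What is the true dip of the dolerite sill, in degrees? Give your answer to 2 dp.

54.68°

Let the plane be z = a·x + b·y + c.
Well 2−Well 1: 105a − 65b = −165.8;  Well 3−Well 1: −396a − 336b = −0.3.
Solving gives a = −0.91264, b = 1.07650.
Gradient magnitude |∇z| = √(a² + b²) = √(0.83291 + 1.15886) = 1.41130.
True dip = arctan(1.41130) = 54.68°, dipping toward SE (azimuth ≈ 140°).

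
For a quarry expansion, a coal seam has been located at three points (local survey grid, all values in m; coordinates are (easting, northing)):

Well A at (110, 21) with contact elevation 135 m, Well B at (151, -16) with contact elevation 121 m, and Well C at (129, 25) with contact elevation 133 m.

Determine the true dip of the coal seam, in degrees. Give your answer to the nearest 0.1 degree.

Two edge vectors: Well A→Well B = (41, -37, -14), Well A→Well C = (19, 4, -2).
Normal n = (Well A→Well B) × (Well A→Well C) = (130, -184, 867).
So ∂z/∂E = −n_x/n_z = −0.14994 and ∂z/∂N = −n_y/n_z = 0.21223.
Gradient magnitude |∇z| = √(a² + b²) = √(0.02248 + 0.04504) = 0.25985.
True dip = arctan(0.25985) = 14.6°, dipping toward SE (azimuth ≈ 145°).

14.6°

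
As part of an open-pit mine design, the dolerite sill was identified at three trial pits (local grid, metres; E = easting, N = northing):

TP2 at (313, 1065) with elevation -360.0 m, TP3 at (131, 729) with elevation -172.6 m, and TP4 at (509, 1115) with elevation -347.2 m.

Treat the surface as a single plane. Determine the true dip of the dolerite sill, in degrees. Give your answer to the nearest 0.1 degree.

36.1°

Two edge vectors: TP2→TP3 = (-182, -336, 187.4), TP2→TP4 = (196, 50, 12.8).
Normal n = (TP2→TP3) × (TP2→TP4) = (-13670.8, 39060, 56756).
So ∂z/∂E = −n_x/n_z = 0.24087 and ∂z/∂N = −n_y/n_z = −0.68821.
Gradient magnitude |∇z| = √(a² + b²) = √(0.05802 + 0.47363) = 0.72914.
True dip = arctan(0.72914) = 36.1°, dipping toward NNW (azimuth ≈ 341°).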